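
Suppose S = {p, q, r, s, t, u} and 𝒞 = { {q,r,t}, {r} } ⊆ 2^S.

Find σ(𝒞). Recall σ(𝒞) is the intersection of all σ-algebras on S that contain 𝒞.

Start: 𝒞 ∪ {∅, S} = { {}, {r}, {q,r,t}, S }.
Step 1 adds 2:
  {p,s,u}  = ᶜ of {q,r,t}
  {p,q,s,t,u}  = ᶜ of {r}
  [6 total]
Step 2: 1 new —
  {p,r,s,u}  = {r} ∪ {p,s,u}
  [7 total]
Step 3 adds 1:
  {q,t}  = ᶜ of {p,r,s,u}
  [8 total]
Step 4: closed — nothing new.

|σ(𝒞)| = 8.  σ(𝒞) = { {}, {r}, {q,t}, {p,s,u}, {q,r,t}, {p,r,s,u}, {p,q,s,t,u}, S }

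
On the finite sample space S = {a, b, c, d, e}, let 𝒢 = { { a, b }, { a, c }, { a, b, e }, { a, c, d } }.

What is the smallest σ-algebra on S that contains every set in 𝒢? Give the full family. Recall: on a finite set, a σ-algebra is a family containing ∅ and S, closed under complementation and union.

Initial family (6 sets): { {}, { a, b }, { a, c }, { a, b, e }, { a, c, d }, S }.
Pass 1. New:
  { b, e }  = ᶜ of { a, c, d }
  { c, d }  = ᶜ of { a, b, e }
  { a, b, c }  = { a, b } ∪ { a, c }
  { b, d, e }  = ᶜ of { a, c }
  { c, d, e }  = ᶜ of { a, b }
  { a, b, c, d }  = { a, c, d } ∪ { a, b }
  { a, b, c, e }  = { a, b, e } ∪ { a, c }
Pass 2: 6 new —
  { d }  = ᶜ of { a, b, c, e }
  { e }  = ᶜ of { a, b, c, d }
  { d, e }  = ᶜ of { a, b, c }
  { a, b, d, e }  = { a, b } ∪ { b, d, e }
  { a, c, d, e }  = { c, d, e } ∪ { a, c, d }
  { b, c, d, e }  = { b, e } ∪ { c, d, e }
Pass 3: +5 →
  { a }  = ᶜ of { b, c, d, e }
  { b }  = ᶜ of { a, c, d, e }
  { c }  = ᶜ of { a, b, d, e }
  { a, b, d }  = { a, b } ∪ { d }
  { a, c, e }  = { a, c } ∪ { e }
Pass 4 adds 8:
  { a, d }  = { d } ∪ { a }
  { a, e }  = { e } ∪ { a }
  { b, c }  = { b } ∪ { c }
  { b, d }  = ᶜ of { a, c, e }
  { c, e }  = ᶜ of { a, b, d }
  { a, d, e }  = { d, e } ∪ { a }
  { b, c, d }  = { c, d } ∪ { b }
  { b, c, e }  = { b, e } ∪ { c }
Pass 5: no new sets; the family is a σ-algebra.

σ(𝒢) = { {}, { a }, { b }, { c }, { d }, { e }, { a, b }, { a, c }, { a, d }, { a, e }, { b, c }, { b, d }, { b, e }, { c, d }, { c, e }, { d, e }, { a, b, c }, { a, b, d }, { a, b, e }, { a, c, d }, { a, c, e }, { a, d, e }, { b, c, d }, { b, c, e }, { b, d, e }, { c, d, e }, { a, b, c, d }, { a, b, c, e }, { a, b, d, e }, { a, c, d, e }, { b, c, d, e }, S }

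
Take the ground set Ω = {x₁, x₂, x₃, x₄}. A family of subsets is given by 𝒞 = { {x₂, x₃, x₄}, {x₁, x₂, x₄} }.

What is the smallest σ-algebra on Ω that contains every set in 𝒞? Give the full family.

Answer: σ(𝒞) = { {}, {x₁}, {x₃}, {x₁, x₃}, {x₂, x₄}, {x₁, x₂, x₄}, {x₂, x₃, x₄}, Ω }

Derivation:
Initial family (4 sets): { {}, {x₁, x₂, x₄}, {x₂, x₃, x₄}, Ω }.
Round 1 adds 2:
  {x₁}  = ᶜ of {x₂, x₃, x₄}
  {x₃}  = ᶜ of {x₁, x₂, x₄}
  |family| = 6
Round 2 (1 new):
  {x₁, x₃}  = {x₃} ∪ {x₁}
  |family| = 7
Round 3 adds 1:
  {x₂, x₄}  = ᶜ of {x₁, x₃}
  |family| = 8
Round 4: already closed under ᶜ and ∪.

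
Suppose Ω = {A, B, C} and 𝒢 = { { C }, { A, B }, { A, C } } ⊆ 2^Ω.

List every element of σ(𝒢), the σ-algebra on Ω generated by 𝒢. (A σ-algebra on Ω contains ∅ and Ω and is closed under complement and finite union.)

Take S₀ = 𝒢 ∪ {∅, Ω} = { ∅, { C }, { A, B }, { A, C }, Ω }.
Step 1 adds 1:
  { B }  = ᶜ of { A, C }
Step 2: 1 new —
  { B, C }  = { C } ∪ { B }
Step 3: 1 new —
  { A }  = ᶜ of { B, C }
Step 4: already closed under ᶜ and ∪.

Therefore σ(𝒢) = { ∅, { A }, { B }, { C }, { A, B }, { A, C }, { B, C }, Ω } (|σ(𝒢)| = 8).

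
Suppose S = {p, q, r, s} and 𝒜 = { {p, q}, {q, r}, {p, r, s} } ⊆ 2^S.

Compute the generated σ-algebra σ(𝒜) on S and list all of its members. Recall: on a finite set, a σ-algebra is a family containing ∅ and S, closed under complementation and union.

Start: 𝒜 ∪ {∅, S} = { {}, {p, q}, {q, r}, {p, r, s}, S }.
Pass 1 adds 4:
  {q}  = complement {p, r, s}
  {p, s}  = complement {q, r}
  {r, s}  = complement {p, q}
  {p, q, r}  = {q, r} ∪ {p, q}
  |family| = 9
Pass 2. New:
  {s}  = complement {p, q, r}
  {p, q, s}  = {p, q} ∪ {p, s}
  {q, r, s}  = {r, s} ∪ {q}
  |family| = 12
Pass 3 (3 new):
  {p}  = complement {q, r, s}
  {r}  = complement {p, q, s}
  {q, s}  = {s} ∪ {q}
  |family| = 15
Pass 4 (1 new):
  {p, r}  = complement {q, s}
  |family| = 16
Pass 5: stable.

Hence σ(𝒜) has 16 members: { {}, {p}, {q}, {r}, {s}, {p, q}, {p, r}, {p, s}, {q, r}, {q, s}, {r, s}, {p, q, r}, {p, q, s}, {p, r, s}, {q, r, s}, S }.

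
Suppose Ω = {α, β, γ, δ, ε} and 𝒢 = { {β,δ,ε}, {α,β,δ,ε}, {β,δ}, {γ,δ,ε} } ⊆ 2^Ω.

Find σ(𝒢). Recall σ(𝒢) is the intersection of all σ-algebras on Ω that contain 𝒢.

Initial family (6 sets): { ∅, {β,δ}, {β,δ,ε}, {γ,δ,ε}, {α,β,δ,ε}, Ω }.
Step 1: 5 new —
  {γ}  = {α,β,δ,ε}ᶜ
  {α,β}  = {γ,δ,ε}ᶜ
  {α,γ}  = {β,δ,ε}ᶜ
  {α,γ,ε}  = {β,δ}ᶜ
  {β,γ,δ,ε}  = {γ,δ,ε} ∪ {β,δ}
  [11 total]
Step 2 (7 new):
  {α}  = {β,γ,δ,ε}ᶜ
  {α,β,γ}  = {α,β} ∪ {γ}
  {α,β,δ}  = {α,β} ∪ {β,δ}
  {β,γ,δ}  = {γ} ∪ {β,δ}
  {α,β,γ,δ}  = {α,γ} ∪ {β,δ}
  {α,β,γ,ε}  = {α,β} ∪ {α,γ,ε}
  {α,γ,δ,ε}  = {γ,δ,ε} ∪ {α,γ,ε}
  [18 total]
Step 3 adds 6:
  {β}  = {α,γ,δ,ε}ᶜ
  {δ}  = {α,β,γ,ε}ᶜ
  {ε}  = {α,β,γ,δ}ᶜ
  {α,ε}  = {β,γ,δ}ᶜ
  {γ,ε}  = {α,β,δ}ᶜ
  {δ,ε}  = {α,β,γ}ᶜ
  [24 total]
Step 4: +8 →
  {α,δ}  = {δ} ∪ {α}
  {β,γ}  = {β} ∪ {γ}
  {β,ε}  = {β} ∪ {ε}
  {γ,δ}  = {γ} ∪ {δ}
  {α,β,ε}  = {α,β} ∪ {ε}
  {α,γ,δ}  = {α,γ} ∪ {δ}
  {α,δ,ε}  = {δ,ε} ∪ {α,ε}
  {β,γ,ε}  = {β} ∪ {γ,ε}
  [32 total]
Step 5 adds nothing — fixpoint reached.

|σ(𝒢)| = 32.  σ(𝒢) = { ∅, {α}, {β}, {γ}, {δ}, {ε}, {α,β}, {α,γ}, {α,δ}, {α,ε}, {β,γ}, {β,δ}, {β,ε}, {γ,δ}, {γ,ε}, {δ,ε}, {α,β,γ}, {α,β,δ}, {α,β,ε}, {α,γ,δ}, {α,γ,ε}, {α,δ,ε}, {β,γ,δ}, {β,γ,ε}, {β,δ,ε}, {γ,δ,ε}, {α,β,γ,δ}, {α,β,γ,ε}, {α,β,δ,ε}, {α,γ,δ,ε}, {β,γ,δ,ε}, Ω }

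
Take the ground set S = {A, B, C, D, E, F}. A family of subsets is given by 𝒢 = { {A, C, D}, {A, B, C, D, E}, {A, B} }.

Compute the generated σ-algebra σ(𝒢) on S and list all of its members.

Initial family (5 sets): { {}, {A, B}, {A, C, D}, {A, B, C, D, E}, S }.
Step 1. New:
  {F}  = ᶜ of {A, B, C, D, E}
  {B, E, F}  = ᶜ of {A, C, D}
  {A, B, C, D}  = {A, C, D} ∪ {A, B}
  {C, D, E, F}  = ᶜ of {A, B}
Step 2: +7 →
  {E, F}  = ᶜ of {A, B, C, D}
  {A, B, F}  = {A, B} ∪ {F}
  {A, B, E, F}  = {A, B} ∪ {B, E, F}
  {A, C, D, F}  = {F} ∪ {A, C, D}
  {A, B, C, D, F}  = {F} ∪ {A, B, C, D}
  {A, C, D, E, F}  = {C, D, E, F} ∪ {A, C, D}
  {B, C, D, E, F}  = {C, D, E, F} ∪ {B, E, F}
Step 3: 6 new —
  {A}  = ᶜ of {B, C, D, E, F}
  {B}  = ᶜ of {A, C, D, E, F}
  {E}  = ᶜ of {A, B, C, D, F}
  {B, E}  = ᶜ of {A, C, D, F}
  {C, D}  = ᶜ of {A, B, E, F}
  {C, D, E}  = ᶜ of {A, B, F}
Step 4 (9 new):
  {A, E}  = {E} ∪ {A}
  {A, F}  = {F} ∪ {A}
  {B, F}  = {B} ∪ {F}
  {A, B, E}  = {B, E} ∪ {A, B}
  {A, E, F}  = {E, F} ∪ {A}
  {B, C, D}  = {C, D} ∪ {B}
  {C, D, F}  = {C, D} ∪ {F}
  {A, C, D, E}  = {C, D, E} ∪ {A, C, D}
  {B, C, D, E}  = {B, E} ∪ {C, D, E}
Step 5 (1 new):
  {B, C, D, F}  = ᶜ of {A, E}
Step 6: already closed under ᶜ and ∪.

Therefore σ(𝒢) = { {}, {A}, {B}, {E}, {F}, {A, B}, {A, E}, {A, F}, {B, E}, {B, F}, {C, D}, {E, F}, {A, B, E}, {A, B, F}, {A, C, D}, {A, E, F}, {B, C, D}, {B, E, F}, {C, D, E}, {C, D, F}, {A, B, C, D}, {A, B, E, F}, {A, C, D, E}, {A, C, D, F}, {B, C, D, E}, {B, C, D, F}, {C, D, E, F}, {A, B, C, D, E}, {A, B, C, D, F}, {A, C, D, E, F}, {B, C, D, E, F}, S } (|σ(𝒢)| = 32).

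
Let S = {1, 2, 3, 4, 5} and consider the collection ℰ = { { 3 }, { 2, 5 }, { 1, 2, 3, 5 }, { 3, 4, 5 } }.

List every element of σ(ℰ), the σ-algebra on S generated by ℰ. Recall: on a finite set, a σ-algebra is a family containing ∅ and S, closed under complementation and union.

Initial family (6 sets): { ∅, { 3 }, { 2, 5 }, { 3, 4, 5 }, { 1, 2, 3, 5 }, S }.
Round 1 adds 6:
  { 4 }  = { 1, 2, 3, 5 }ᶜ
  { 1, 2 }  = { 3, 4, 5 }ᶜ
  { 1, 3, 4 }  = { 2, 5 }ᶜ
  { 2, 3, 5 }  = { 3 } ∪ { 2, 5 }
  { 1, 2, 4, 5 }  = { 3 }ᶜ
  { 2, 3, 4, 5 }  = { 2, 5 } ∪ { 3, 4, 5 }
  [12 total]
Round 2 (9 new):
  { 1 }  = { 2, 3, 4, 5 }ᶜ
  { 1, 4 }  = { 2, 3, 5 }ᶜ
  { 3, 4 }  = { 3 } ∪ { 4 }
  { 1, 2, 3 }  = { 1, 2 } ∪ { 3 }
  { 1, 2, 4 }  = { 1, 2 } ∪ { 4 }
  { 1, 2, 5 }  = { 2, 5 } ∪ { 1, 2 }
  { 2, 4, 5 }  = { 2, 5 } ∪ { 4 }
  { 1, 2, 3, 4 }  = { 1, 2 } ∪ { 1, 3, 4 }
  { 1, 3, 4, 5 }  = { 3, 4, 5 } ∪ { 1, 3, 4 }
  [21 total]
Round 3: 5 new —
  { 2 }  = { 1, 3, 4, 5 }ᶜ
  { 5 }  = { 1, 2, 3, 4 }ᶜ
  { 1, 3 }  = { 2, 4, 5 }ᶜ
  { 3, 5 }  = { 1, 2, 4 }ᶜ
  { 4, 5 }  = { 1, 2, 3 }ᶜ
  [26 total]
Round 4: 6 new —
  { 1, 5 }  = { 5 } ∪ { 1 }
  { 2, 3 }  = { 2 } ∪ { 3 }
  { 2, 4 }  = { 2 } ∪ { 4 }
  { 1, 3, 5 }  = { 5 } ∪ { 1, 3 }
  { 1, 4, 5 }  = { 5 } ∪ { 1, 4 }
  { 2, 3, 4 }  = { 3, 4 } ∪ { 2 }
  [32 total]
Round 5: already closed under ᶜ and ∪.

Hence σ(ℰ) has 32 members: { ∅, { 1 }, { 2 }, { 3 }, { 4 }, { 5 }, { 1, 2 }, { 1, 3 }, { 1, 4 }, { 1, 5 }, { 2, 3 }, { 2, 4 }, { 2, 5 }, { 3, 4 }, { 3, 5 }, { 4, 5 }, { 1, 2, 3 }, { 1, 2, 4 }, { 1, 2, 5 }, { 1, 3, 4 }, { 1, 3, 5 }, { 1, 4, 5 }, { 2, 3, 4 }, { 2, 3, 5 }, { 2, 4, 5 }, { 3, 4, 5 }, { 1, 2, 3, 4 }, { 1, 2, 3, 5 }, { 1, 2, 4, 5 }, { 1, 3, 4, 5 }, { 2, 3, 4, 5 }, S }.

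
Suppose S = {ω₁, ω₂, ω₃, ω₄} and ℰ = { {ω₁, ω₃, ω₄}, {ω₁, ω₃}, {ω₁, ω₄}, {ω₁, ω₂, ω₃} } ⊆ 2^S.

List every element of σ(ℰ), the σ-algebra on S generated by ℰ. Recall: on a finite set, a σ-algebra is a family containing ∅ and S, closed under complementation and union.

σ(ℰ) = { {}, {ω₁}, {ω₂}, {ω₃}, {ω₄}, {ω₁, ω₂}, {ω₁, ω₃}, {ω₁, ω₄}, {ω₂, ω₃}, {ω₂, ω₄}, {ω₃, ω₄}, {ω₁, ω₂, ω₃}, {ω₁, ω₂, ω₄}, {ω₁, ω₃, ω₄}, {ω₂, ω₃, ω₄}, S }

Trace:
Take S₀ = ℰ ∪ {∅, S} = { {}, {ω₁, ω₃}, {ω₁, ω₄}, {ω₁, ω₂, ω₃}, {ω₁, ω₃, ω₄}, S }.
Step 1: 4 new —
  {ω₂}  = S∖{ω₁, ω₃, ω₄}
  {ω₄}  = S∖{ω₁, ω₂, ω₃}
  {ω₂, ω₃}  = S∖{ω₁, ω₄}
  {ω₂, ω₄}  = S∖{ω₁, ω₃}
  [10 total]
Step 2: +2 →
  {ω₁, ω₂, ω₄}  = {ω₂} ∪ {ω₁, ω₄}
  {ω₂, ω₃, ω₄}  = {ω₂, ω₃} ∪ {ω₄}
  [12 total]
Step 3: +2 →
  {ω₁}  = S∖{ω₂, ω₃, ω₄}
  {ω₃}  = S∖{ω₁, ω₂, ω₄}
  [14 total]
Step 4 (2 new):
  {ω₁, ω₂}  = {ω₂} ∪ {ω₁}
  {ω₃, ω₄}  = {ω₃} ∪ {ω₄}
  [16 total]
Step 5 adds nothing — fixpoint reached.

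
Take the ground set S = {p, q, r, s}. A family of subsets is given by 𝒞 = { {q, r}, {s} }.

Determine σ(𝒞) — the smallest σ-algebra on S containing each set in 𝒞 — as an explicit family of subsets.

σ(𝒞) (8 sets): { {}, {p}, {s}, {p, s}, {q, r}, {p, q, r}, {q, r, s}, S }

Check:
Begin from { {}, {s}, {q, r}, S } (that is, 𝒞 plus ∅ and S).
Pass 1: 3 new —
  {p, s}  = S∖{q, r}
  {p, q, r}  = S∖{s}
  {q, r, s}  = {s} ∪ {q, r}
  — 7 sets.
Pass 2 (1 new):
  {p}  = S∖{q, r, s}
  — 8 sets.
Pass 3: no new sets; the family is a σ-algebra.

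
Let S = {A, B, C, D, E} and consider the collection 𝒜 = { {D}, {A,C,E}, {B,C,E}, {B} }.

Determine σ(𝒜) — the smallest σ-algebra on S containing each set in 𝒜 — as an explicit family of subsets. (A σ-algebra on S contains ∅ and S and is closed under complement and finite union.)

Initial family (6 sets): { {}, {B}, {D}, {A,C,E}, {B,C,E}, S }.
Pass 1. New:
  {A,D}  = S∖{B,C,E}
  {B,D}  = S∖{A,C,E}
  {A,B,C,E}  = S∖{D}
  {A,C,D,E}  = S∖{B}
  {B,C,D,E}  = {B,C,E} ∪ {D}
  |family| = 11
Pass 2 (2 new):
  {A}  = S∖{B,C,D,E}
  {A,B,D}  = {B} ∪ {A,D}
  |family| = 13
Pass 3. New:
  {A,B}  = {B} ∪ {A}
  {C,E}  = S∖{A,B,D}
  |family| = 15
Pass 4 adds 1:
  {C,D,E}  = S∖{A,B}
  |family| = 16
Pass 5: already closed under ᶜ and ∪.

|σ(𝒜)| = 16.  σ(𝒜) = { {}, {A}, {B}, {D}, {A,B}, {A,D}, {B,D}, {C,E}, {A,B,D}, {A,C,E}, {B,C,E}, {C,D,E}, {A,B,C,E}, {A,C,D,E}, {B,C,D,E}, S }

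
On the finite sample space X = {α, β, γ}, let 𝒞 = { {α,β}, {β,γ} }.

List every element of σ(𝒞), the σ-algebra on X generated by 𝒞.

σ(𝒞) = { {}, {α}, {β}, {γ}, {α,β}, {α,γ}, {β,γ}, X }

Working:
Begin from { {}, {α,β}, {β,γ}, X } (that is, 𝒞 plus ∅ and X).
Step 1 (2 new):
  {α}  = {β,γ}ᶜ
  {γ}  = {α,β}ᶜ
  — 6 sets.
Step 2: 1 new —
  {α,γ}  = {γ} ∪ {α}
  — 7 sets.
Step 3: +1 →
  {β}  = {α,γ}ᶜ
  — 8 sets.
Step 4 adds nothing — fixpoint reached.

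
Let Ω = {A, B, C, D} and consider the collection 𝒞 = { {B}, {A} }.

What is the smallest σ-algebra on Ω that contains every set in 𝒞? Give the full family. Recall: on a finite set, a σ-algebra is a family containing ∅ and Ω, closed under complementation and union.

Seed the family with 𝒞 together with ∅ and Ω: { {}, {A}, {B}, Ω }.
Iteration 1: +3 →
  {A, B}  = {B} ∪ {A}
  {A, C, D}  = ᶜ of {B}
  {B, C, D}  = ᶜ of {A}
  — 7 sets.
Iteration 2. New:
  {C, D}  = ᶜ of {A, B}
  — 8 sets.
Iteration 3 adds nothing — fixpoint reached.

Hence σ(𝒞) has 8 members: { {}, {A}, {B}, {A, B}, {C, D}, {A, C, D}, {B, C, D}, Ω }.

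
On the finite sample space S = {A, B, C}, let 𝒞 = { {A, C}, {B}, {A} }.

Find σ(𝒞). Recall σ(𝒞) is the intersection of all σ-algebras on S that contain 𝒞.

Start: 𝒞 ∪ {∅, S} = { {}, {A}, {B}, {A, C}, S }.
Pass 1 adds 2:
  {A, B}  = {B} ∪ {A}
  {B, C}  = S∖{A}
Pass 2 (1 new):
  {C}  = S∖{A, B}
After Pass 3 the family is unchanged; done.

Hence σ(𝒞) has 8 members: { {}, {A}, {B}, {C}, {A, B}, {A, C}, {B, C}, S }.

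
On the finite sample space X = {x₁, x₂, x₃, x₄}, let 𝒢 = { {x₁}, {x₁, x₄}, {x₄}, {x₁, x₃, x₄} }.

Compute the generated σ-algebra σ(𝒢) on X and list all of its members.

|σ(𝒢)| = 16.  σ(𝒢) = { {}, {x₁}, {x₂}, {x₃}, {x₄}, {x₁, x₂}, {x₁, x₃}, {x₁, x₄}, {x₂, x₃}, {x₂, x₄}, {x₃, x₄}, {x₁, x₂, x₃}, {x₁, x₂, x₄}, {x₁, x₃, x₄}, {x₂, x₃, x₄}, X }

Check:
Start: 𝒢 ∪ {∅, X} = { {}, {x₁}, {x₄}, {x₁, x₄}, {x₁, x₃, x₄}, X }.
Pass 1: +4 →
  {x₂}  = {x₁, x₃, x₄}ᶜ
  {x₂, x₃}  = {x₁, x₄}ᶜ
  {x₁, x₂, x₃}  = {x₄}ᶜ
  {x₂, x₃, x₄}  = {x₁}ᶜ
Pass 2: +3 →
  {x₁, x₂}  = {x₂} ∪ {x₁}
  {x₂, x₄}  = {x₂} ∪ {x₄}
  {x₁, x₂, x₄}  = {x₂} ∪ {x₁, x₄}
Pass 3 (3 new):
  {x₃}  = {x₁, x₂, x₄}ᶜ
  {x₁, x₃}  = {x₂, x₄}ᶜ
  {x₃, x₄}  = {x₁, x₂}ᶜ
Pass 4: no new sets; the family is a σ-algebra.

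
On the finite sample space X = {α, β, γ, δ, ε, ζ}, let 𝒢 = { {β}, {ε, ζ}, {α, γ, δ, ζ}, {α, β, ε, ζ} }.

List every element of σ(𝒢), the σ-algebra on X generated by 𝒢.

σ(𝒢) (32 sets): { {}, {α}, {β}, {ε}, {ζ}, {α, β}, {α, ε}, {α, ζ}, {β, ε}, {β, ζ}, {γ, δ}, {ε, ζ}, {α, β, ε}, {α, β, ζ}, {α, γ, δ}, {α, ε, ζ}, {β, γ, δ}, {β, ε, ζ}, {γ, δ, ε}, {γ, δ, ζ}, {α, β, γ, δ}, {α, β, ε, ζ}, {α, γ, δ, ε}, {α, γ, δ, ζ}, {β, γ, δ, ε}, {β, γ, δ, ζ}, {γ, δ, ε, ζ}, {α, β, γ, δ, ε}, {α, β, γ, δ, ζ}, {α, γ, δ, ε, ζ}, {β, γ, δ, ε, ζ}, X }

Check:
Initial family (6 sets): { {}, {β}, {ε, ζ}, {α, β, ε, ζ}, {α, γ, δ, ζ}, X }.
Pass 1 adds 6:
  {β, ε}  = complement {α, γ, δ, ζ}
  {γ, δ}  = complement {α, β, ε, ζ}
  {β, ε, ζ}  = {ε, ζ} ∪ {β}
  {α, β, γ, δ}  = complement {ε, ζ}
  {α, β, γ, δ, ζ}  = {α, γ, δ, ζ} ∪ {β}
  {α, γ, δ, ε, ζ}  = complement {β}
Pass 2 (7 new):
  {ε}  = complement {α, β, γ, δ, ζ}
  {α, γ, δ}  = complement {β, ε, ζ}
  {β, γ, δ}  = {γ, δ} ∪ {β}
  {β, γ, δ, ε}  = {β, ε} ∪ {γ, δ}
  {γ, δ, ε, ζ}  = {γ, δ} ∪ {ε, ζ}
  {α, β, γ, δ, ε}  = {β, ε} ∪ {α, β, γ, δ}
  {β, γ, δ, ε, ζ}  = {γ, δ} ∪ {β, ε, ζ}
Pass 3: +7 →
  {α}  = complement {β, γ, δ, ε, ζ}
  {ζ}  = complement {α, β, γ, δ, ε}
  {α, β}  = complement {γ, δ, ε, ζ}
  {α, ζ}  = complement {β, γ, δ, ε}
  {α, ε, ζ}  = complement {β, γ, δ}
  {γ, δ, ε}  = {γ, δ} ∪ {ε}
  {α, γ, δ, ε}  = {α, γ, δ} ∪ {ε}
Pass 4. New:
  {α, ε}  = {ε} ∪ {α}
  {β, ζ}  = complement {α, γ, δ, ε}
  {α, β, ε}  = {β, ε} ∪ {α, β}
  {α, β, ζ}  = complement {γ, δ, ε}
  {γ, δ, ζ}  = {γ, δ} ∪ {ζ}
  {β, γ, δ, ζ}  = {ζ} ∪ {β, γ, δ}
Pass 5: stable.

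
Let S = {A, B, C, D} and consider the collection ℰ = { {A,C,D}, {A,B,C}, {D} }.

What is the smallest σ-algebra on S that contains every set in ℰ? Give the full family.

Answer: σ(ℰ) = { {}, {B}, {D}, {A,C}, {B,D}, {A,B,C}, {A,C,D}, S }

Working:
Begin from { {}, {D}, {A,B,C}, {A,C,D}, S } (that is, ℰ plus ∅ and S).
Pass 1: +1 →
  {B}  = S∖{A,C,D}
Pass 2 adds 1:
  {B,D}  = {D} ∪ {B}
Pass 3: 1 new —
  {A,C}  = S∖{B,D}
After Pass 4 the family is unchanged; done.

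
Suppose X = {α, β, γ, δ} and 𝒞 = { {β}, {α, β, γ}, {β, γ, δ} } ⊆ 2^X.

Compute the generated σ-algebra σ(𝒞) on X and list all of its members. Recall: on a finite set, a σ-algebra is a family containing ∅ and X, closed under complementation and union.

σ(𝒞) (16 sets): { {}, {α}, {β}, {γ}, {δ}, {α, β}, {α, γ}, {α, δ}, {β, γ}, {β, δ}, {γ, δ}, {α, β, γ}, {α, β, δ}, {α, γ, δ}, {β, γ, δ}, X }

Check:
Begin from { {}, {β}, {α, β, γ}, {β, γ, δ}, X } (that is, 𝒞 plus ∅ and X).
Iteration 1: 3 new —
  {α}  = complement {β, γ, δ}
  {δ}  = complement {α, β, γ}
  {α, γ, δ}  = complement {β}
  (now 8)
Iteration 2: +3 →
  {α, β}  = {β} ∪ {α}
  {α, δ}  = {δ} ∪ {α}
  {β, δ}  = {δ} ∪ {β}
  (now 11)
Iteration 3. New:
  {α, γ}  = complement {β, δ}
  {β, γ}  = complement {α, δ}
  {γ, δ}  = complement {α, β}
  {α, β, δ}  = {α, δ} ∪ {α, β}
  (now 15)
Iteration 4: 1 new —
  {γ}  = complement {α, β, δ}
  (now 16)
Iteration 5: closed — nothing new.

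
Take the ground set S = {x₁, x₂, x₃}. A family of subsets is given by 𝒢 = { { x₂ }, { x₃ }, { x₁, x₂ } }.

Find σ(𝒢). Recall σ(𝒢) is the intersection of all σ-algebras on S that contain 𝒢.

Initial family (5 sets): { ∅, { x₂ }, { x₃ }, { x₁, x₂ }, S }.
Step 1 (2 new):
  { x₁, x₃ }  = S∖{ x₂ }
  { x₂, x₃ }  = { x₃ } ∪ { x₂ }
  [7 total]
Step 2 adds 1:
  { x₁ }  = S∖{ x₂, x₃ }
  [8 total]
After Step 3 the family is unchanged; done.

σ(𝒢) = { ∅, { x₁ }, { x₂ }, { x₃ }, { x₁, x₂ }, { x₁, x₃ }, { x₂, x₃ }, S }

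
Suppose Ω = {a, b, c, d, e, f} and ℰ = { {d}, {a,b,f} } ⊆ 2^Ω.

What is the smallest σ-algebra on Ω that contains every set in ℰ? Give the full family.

|σ(ℰ)| = 8.  σ(ℰ) = { {}, {d}, {c,e}, {a,b,f}, {c,d,e}, {a,b,d,f}, {a,b,c,e,f}, Ω }

Trace:
Seed the family with ℰ together with ∅ and Ω: { {}, {d}, {a,b,f}, Ω }.
Pass 1 (3 new):
  {c,d,e}  = Ω∖{a,b,f}
  {a,b,d,f}  = {d} ∪ {a,b,f}
  {a,b,c,e,f}  = Ω∖{d}
  — 7 sets.
Pass 2: +1 →
  {c,e}  = Ω∖{a,b,d,f}
  — 8 sets.
Pass 3: stable.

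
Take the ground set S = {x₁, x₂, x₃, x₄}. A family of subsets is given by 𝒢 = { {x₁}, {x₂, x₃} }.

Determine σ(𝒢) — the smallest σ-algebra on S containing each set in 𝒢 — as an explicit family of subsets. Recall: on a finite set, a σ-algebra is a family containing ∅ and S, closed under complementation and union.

Seed the family with 𝒢 together with ∅ and S: { {}, {x₁}, {x₂, x₃}, S }.
Iteration 1. New:
  {x₁, x₄}  = S∖{x₂, x₃}
  {x₁, x₂, x₃}  = {x₂, x₃} ∪ {x₁}
  {x₂, x₃, x₄}  = S∖{x₁}
  |family| = 7
Iteration 2: 1 new —
  {x₄}  = S∖{x₁, x₂, x₃}
  |family| = 8
Iteration 3: closed — nothing new.

σ(𝒢) = { {}, {x₁}, {x₄}, {x₁, x₄}, {x₂, x₃}, {x₁, x₂, x₃}, {x₂, x₃, x₄}, S }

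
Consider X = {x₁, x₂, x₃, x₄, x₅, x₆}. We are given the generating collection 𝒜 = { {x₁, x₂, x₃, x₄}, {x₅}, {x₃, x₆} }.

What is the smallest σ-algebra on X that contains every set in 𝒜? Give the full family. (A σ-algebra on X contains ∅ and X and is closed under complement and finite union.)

σ(𝒜) = { {}, {x₃}, {x₅}, {x₆}, {x₃, x₅}, {x₃, x₆}, {x₅, x₆}, {x₁, x₂, x₄}, {x₃, x₅, x₆}, {x₁, x₂, x₃, x₄}, {x₁, x₂, x₄, x₅}, {x₁, x₂, x₄, x₆}, {x₁, x₂, x₃, x₄, x₅}, {x₁, x₂, x₃, x₄, x₆}, {x₁, x₂, x₄, x₅, x₆}, X }

Working:
Seed the family with 𝒜 together with ∅ and X: { {}, {x₅}, {x₃, x₆}, {x₁, x₂, x₃, x₄}, X }.
Iteration 1 (5 new):
  {x₅, x₆}  = complement {x₁, x₂, x₃, x₄}
  {x₃, x₅, x₆}  = {x₃, x₆} ∪ {x₅}
  {x₁, x₂, x₄, x₅}  = complement {x₃, x₆}
  {x₁, x₂, x₃, x₄, x₅}  = {x₁, x₂, x₃, x₄} ∪ {x₅}
  {x₁, x₂, x₃, x₄, x₆}  = complement {x₅}
  — 10 sets.
Iteration 2 adds 3:
  {x₆}  = complement {x₁, x₂, x₃, x₄, x₅}
  {x₁, x₂, x₄}  = complement {x₃, x₅, x₆}
  {x₁, x₂, x₄, x₅, x₆}  = {x₅, x₆} ∪ {x₁, x₂, x₄, x₅}
  — 13 sets.
Iteration 3 (2 new):
  {x₃}  = complement {x₁, x₂, x₄, x₅, x₆}
  {x₁, x₂, x₄, x₆}  = {x₁, x₂, x₄} ∪ {x₆}
  — 15 sets.
Iteration 4 adds 1:
  {x₃, x₅}  = complement {x₁, x₂, x₄, x₆}
  — 16 sets.
After Iteration 5 the family is unchanged; done.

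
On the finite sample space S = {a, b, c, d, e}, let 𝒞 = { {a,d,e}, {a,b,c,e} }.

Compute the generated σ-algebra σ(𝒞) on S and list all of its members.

Begin from { {}, {a,d,e}, {a,b,c,e}, S } (that is, 𝒞 plus ∅ and S).
Round 1. New:
  {d}  = {a,b,c,e}ᶜ
  {b,c}  = {a,d,e}ᶜ
  (now 6)
Round 2. New:
  {b,c,d}  = {b,c} ∪ {d}
  (now 7)
Round 3 (1 new):
  {a,e}  = {b,c,d}ᶜ
  (now 8)
Round 4: closed — nothing new.

Therefore σ(𝒞) = { {}, {d}, {a,e}, {b,c}, {a,d,e}, {b,c,d}, {a,b,c,e}, S } (|σ(𝒞)| = 8).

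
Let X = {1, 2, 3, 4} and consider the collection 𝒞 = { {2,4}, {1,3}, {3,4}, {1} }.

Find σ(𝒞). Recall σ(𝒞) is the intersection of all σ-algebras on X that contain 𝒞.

Start: 𝒞 ∪ {∅, X} = { ∅, {1}, {1,3}, {2,4}, {3,4}, X }.
Iteration 1. New:
  {1,2}  = complement {3,4}
  {1,2,4}  = {2,4} ∪ {1}
  {1,3,4}  = {3,4} ∪ {1,3}
  {2,3,4}  = complement {1}
  |family| = 10
Iteration 2. New:
  {2}  = complement {1,3,4}
  {3}  = complement {1,2,4}
  {1,2,3}  = {1,2} ∪ {1,3}
  |family| = 13
Iteration 3 adds 2:
  {4}  = complement {1,2,3}
  {2,3}  = {3} ∪ {2}
  |family| = 15
Iteration 4: 1 new —
  {1,4}  = complement {2,3}
  |family| = 16
Iteration 5: closed — nothing new.

σ(𝒞) = { ∅, {1}, {2}, {3}, {4}, {1,2}, {1,3}, {1,4}, {2,3}, {2,4}, {3,4}, {1,2,3}, {1,2,4}, {1,3,4}, {2,3,4}, X }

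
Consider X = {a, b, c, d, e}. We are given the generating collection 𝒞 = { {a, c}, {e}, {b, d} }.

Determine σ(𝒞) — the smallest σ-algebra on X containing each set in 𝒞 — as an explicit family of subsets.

Take S₀ = 𝒞 ∪ {∅, X} = { {}, {e}, {a, c}, {b, d}, X }.
Round 1 adds 3:
  {a, c, e}  = X∖{b, d}
  {b, d, e}  = X∖{a, c}
  {a, b, c, d}  = X∖{e}
Round 2: stable.

|σ(𝒞)| = 8.  σ(𝒞) = { {}, {e}, {a, c}, {b, d}, {a, c, e}, {b, d, e}, {a, b, c, d}, X }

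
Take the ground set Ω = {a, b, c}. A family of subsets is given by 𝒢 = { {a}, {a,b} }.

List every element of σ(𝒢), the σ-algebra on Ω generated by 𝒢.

σ(𝒢) (8 sets): { {}, {a}, {b}, {c}, {a,b}, {a,c}, {b,c}, Ω }

Check:
Seed the family with 𝒢 together with ∅ and Ω: { {}, {a}, {a,b}, Ω }.
Round 1 (2 new):
  {c}  = ᶜ of {a,b}
  {b,c}  = ᶜ of {a}
  [6 total]
Round 2 (1 new):
  {a,c}  = {c} ∪ {a}
  [7 total]
Round 3. New:
  {b}  = ᶜ of {a,c}
  [8 total]
Round 4: stable.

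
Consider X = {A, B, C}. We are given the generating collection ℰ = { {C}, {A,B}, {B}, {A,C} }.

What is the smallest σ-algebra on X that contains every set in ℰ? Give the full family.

Begin from { {}, {B}, {C}, {A,B}, {A,C}, X } (that is, ℰ plus ∅ and X).
Round 1: 1 new —
  {B,C}  = {C} ∪ {B}
  [7 total]
Round 2: 1 new —
  {A}  = complement {B,C}
  [8 total]
Round 3: no new sets; the family is a σ-algebra.

σ(ℰ) = { {}, {A}, {B}, {C}, {A,B}, {A,C}, {B,C}, X }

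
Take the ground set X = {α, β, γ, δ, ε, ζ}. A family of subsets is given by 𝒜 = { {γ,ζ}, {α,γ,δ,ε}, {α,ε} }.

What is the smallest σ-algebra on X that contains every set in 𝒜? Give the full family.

Answer: σ(𝒜) = { ∅, {β}, {γ}, {δ}, {ζ}, {α,ε}, {β,γ}, {β,δ}, {β,ζ}, {γ,δ}, {γ,ζ}, {δ,ζ}, {α,β,ε}, {α,γ,ε}, {α,δ,ε}, {α,ε,ζ}, {β,γ,δ}, {β,γ,ζ}, {β,δ,ζ}, {γ,δ,ζ}, {α,β,γ,ε}, {α,β,δ,ε}, {α,β,ε,ζ}, {α,γ,δ,ε}, {α,γ,ε,ζ}, {α,δ,ε,ζ}, {β,γ,δ,ζ}, {α,β,γ,δ,ε}, {α,β,γ,ε,ζ}, {α,β,δ,ε,ζ}, {α,γ,δ,ε,ζ}, X }

Trace:
Seed the family with 𝒜 together with ∅ and X: { ∅, {α,ε}, {γ,ζ}, {α,γ,δ,ε}, X }.
Step 1 adds 5:
  {β,ζ}  = X∖{α,γ,δ,ε}
  {α,β,δ,ε}  = X∖{γ,ζ}
  {α,γ,ε,ζ}  = {γ,ζ} ∪ {α,ε}
  {β,γ,δ,ζ}  = X∖{α,ε}
  {α,γ,δ,ε,ζ}  = {α,γ,δ,ε} ∪ {γ,ζ}
  — 10 sets.
Step 2: +7 →
  {β}  = X∖{α,γ,δ,ε,ζ}
  {β,δ}  = X∖{α,γ,ε,ζ}
  {β,γ,ζ}  = {β,ζ} ∪ {γ,ζ}
  {α,β,ε,ζ}  = {β,ζ} ∪ {α,ε}
  {α,β,γ,δ,ε}  = {α,β,δ,ε} ∪ {α,γ,δ,ε}
  {α,β,γ,ε,ζ}  = {α,γ,ε,ζ} ∪ {β,ζ}
  {α,β,δ,ε,ζ}  = {β,ζ} ∪ {α,β,δ,ε}
  — 17 sets.
Step 3 (7 new):
  {γ}  = X∖{α,β,δ,ε,ζ}
  {δ}  = X∖{α,β,γ,ε,ζ}
  {ζ}  = X∖{α,β,γ,δ,ε}
  {γ,δ}  = X∖{α,β,ε,ζ}
  {α,β,ε}  = {α,ε} ∪ {β}
  {α,δ,ε}  = X∖{β,γ,ζ}
  {β,δ,ζ}  = {β,ζ} ∪ {β,δ}
  — 24 sets.
Step 4 (8 new):
  {β,γ}  = {β} ∪ {γ}
  {δ,ζ}  = {ζ} ∪ {δ}
  {α,γ,ε}  = X∖{β,δ,ζ}
  {α,ε,ζ}  = {ζ} ∪ {α,ε}
  {β,γ,δ}  = {γ,δ} ∪ {β}
  {γ,δ,ζ}  = X∖{α,β,ε}
  {α,β,γ,ε}  = {γ} ∪ {α,β,ε}
  {α,δ,ε,ζ}  = {α,δ,ε} ∪ {ζ}
  — 32 sets.
Step 5 adds nothing — fixpoint reached.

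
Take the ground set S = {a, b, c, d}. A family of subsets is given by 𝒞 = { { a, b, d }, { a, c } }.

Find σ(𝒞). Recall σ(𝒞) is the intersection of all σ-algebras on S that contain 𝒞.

Take S₀ = 𝒞 ∪ {∅, S} = { ∅, { a, c }, { a, b, d }, S }.
Step 1 adds 2:
  { c }  = ᶜ of { a, b, d }
  { b, d }  = ᶜ of { a, c }
  |family| = 6
Step 2 adds 1:
  { b, c, d }  = { c } ∪ { b, d }
  |family| = 7
Step 3. New:
  { a }  = ᶜ of { b, c, d }
  |family| = 8
After Step 4 the family is unchanged; done.

σ(𝒞) = { ∅, { a }, { c }, { a, c }, { b, d }, { a, b, d }, { b, c, d }, S }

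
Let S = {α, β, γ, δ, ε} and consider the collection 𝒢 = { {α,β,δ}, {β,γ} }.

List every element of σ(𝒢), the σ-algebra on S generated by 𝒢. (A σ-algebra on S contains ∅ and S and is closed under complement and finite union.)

Take S₀ = 𝒢 ∪ {∅, S} = { {}, {β,γ}, {α,β,δ}, S }.
Pass 1: 3 new —
  {γ,ε}  = complement {α,β,δ}
  {α,δ,ε}  = complement {β,γ}
  {α,β,γ,δ}  = {β,γ} ∪ {α,β,δ}
  [7 total]
Pass 2 adds 4:
  {ε}  = complement {α,β,γ,δ}
  {β,γ,ε}  = {β,γ} ∪ {γ,ε}
  {α,β,δ,ε}  = {α,δ,ε} ∪ {α,β,δ}
  {α,γ,δ,ε}  = {α,δ,ε} ∪ {γ,ε}
  [11 total]
Pass 3 (3 new):
  {β}  = complement {α,γ,δ,ε}
  {γ}  = complement {α,β,δ,ε}
  {α,δ}  = complement {β,γ,ε}
  [14 total]
Pass 4. New:
  {β,ε}  = {β} ∪ {ε}
  {α,γ,δ}  = {γ} ∪ {α,δ}
  [16 total]
Pass 5: already closed under ᶜ and ∪.

σ(𝒢) = { {}, {β}, {γ}, {ε}, {α,δ}, {β,γ}, {β,ε}, {γ,ε}, {α,β,δ}, {α,γ,δ}, {α,δ,ε}, {β,γ,ε}, {α,β,γ,δ}, {α,β,δ,ε}, {α,γ,δ,ε}, S }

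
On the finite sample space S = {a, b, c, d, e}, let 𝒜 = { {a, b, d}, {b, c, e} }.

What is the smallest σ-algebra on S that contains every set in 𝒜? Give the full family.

σ(𝒜) (8 sets): { ∅, {b}, {a, d}, {c, e}, {a, b, d}, {b, c, e}, {a, c, d, e}, S }

Derivation:
Seed the family with 𝒜 together with ∅ and S: { ∅, {a, b, d}, {b, c, e}, S }.
Round 1: +2 →
  {a, d}  = S∖{b, c, e}
  {c, e}  = S∖{a, b, d}
  |family| = 6
Round 2: 1 new —
  {a, c, d, e}  = {a, d} ∪ {c, e}
  |family| = 7
Round 3 adds 1:
  {b}  = S∖{a, c, d, e}
  |family| = 8
Round 4 adds nothing — fixpoint reached.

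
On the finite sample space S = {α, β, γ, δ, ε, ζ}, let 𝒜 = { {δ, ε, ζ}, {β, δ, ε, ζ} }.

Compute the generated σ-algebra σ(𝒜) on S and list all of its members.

|σ(𝒜)| = 8.  σ(𝒜) = { {}, {β}, {α, γ}, {α, β, γ}, {δ, ε, ζ}, {β, δ, ε, ζ}, {α, γ, δ, ε, ζ}, S }

Check:
Begin from { {}, {δ, ε, ζ}, {β, δ, ε, ζ}, S } (that is, 𝒜 plus ∅ and S).
Round 1 (2 new):
  {α, γ}  = S∖{β, δ, ε, ζ}
  {α, β, γ}  = S∖{δ, ε, ζ}
  (now 6)
Round 2: +1 →
  {α, γ, δ, ε, ζ}  = {α, γ} ∪ {δ, ε, ζ}
  (now 7)
Round 3: 1 new —
  {β}  = S∖{α, γ, δ, ε, ζ}
  (now 8)
Round 4: closed — nothing new.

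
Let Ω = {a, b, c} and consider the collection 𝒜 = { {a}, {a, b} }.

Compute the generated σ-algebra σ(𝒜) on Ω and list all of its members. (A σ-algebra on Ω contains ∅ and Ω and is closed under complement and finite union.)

Begin from { {}, {a}, {a, b}, Ω } (that is, 𝒜 plus ∅ and Ω).
Round 1 adds 2:
  {c}  = Ω∖{a, b}
  {b, c}  = Ω∖{a}
  |family| = 6
Round 2 (1 new):
  {a, c}  = {c} ∪ {a}
  |family| = 7
Round 3 (1 new):
  {b}  = Ω∖{a, c}
  |family| = 8
Round 4: closed — nothing new.

Hence σ(𝒜) has 8 members: { {}, {a}, {b}, {c}, {a, b}, {a, c}, {b, c}, Ω }.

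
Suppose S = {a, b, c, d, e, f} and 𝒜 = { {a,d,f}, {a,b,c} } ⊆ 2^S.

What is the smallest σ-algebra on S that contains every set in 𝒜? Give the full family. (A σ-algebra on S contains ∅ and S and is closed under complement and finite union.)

Start: 𝒜 ∪ {∅, S} = { ∅, {a,b,c}, {a,d,f}, S }.
Pass 1: +3 →
  {b,c,e}  = complement {a,d,f}
  {d,e,f}  = complement {a,b,c}
  {a,b,c,d,f}  = {a,d,f} ∪ {a,b,c}
  (now 7)
Pass 2: 4 new —
  {e}  = complement {a,b,c,d,f}
  {a,b,c,e}  = {b,c,e} ∪ {a,b,c}
  {a,d,e,f}  = {a,d,f} ∪ {d,e,f}
  {b,c,d,e,f}  = {b,c,e} ∪ {d,e,f}
  (now 11)
Pass 3. New:
  {a}  = complement {b,c,d,e,f}
  {b,c}  = complement {a,d,e,f}
  {d,f}  = complement {a,b,c,e}
  (now 14)
Pass 4: 2 new —
  {a,e}  = {e} ∪ {a}
  {b,c,d,f}  = {b,c} ∪ {d,f}
  (now 16)
Pass 5 adds nothing — fixpoint reached.

σ(𝒜) = { ∅, {a}, {e}, {a,e}, {b,c}, {d,f}, {a,b,c}, {a,d,f}, {b,c,e}, {d,e,f}, {a,b,c,e}, {a,d,e,f}, {b,c,d,f}, {a,b,c,d,f}, {b,c,d,e,f}, S }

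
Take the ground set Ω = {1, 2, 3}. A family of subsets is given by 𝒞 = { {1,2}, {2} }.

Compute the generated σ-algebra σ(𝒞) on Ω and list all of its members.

|σ(𝒞)| = 8.  σ(𝒞) = { {}, {1}, {2}, {3}, {1,2}, {1,3}, {2,3}, Ω }

Check:
Start: 𝒞 ∪ {∅, Ω} = { {}, {2}, {1,2}, Ω }.
Pass 1: 2 new —
  {3}  = Ω∖{1,2}
  {1,3}  = Ω∖{2}
  [6 total]
Pass 2 adds 1:
  {2,3}  = {3} ∪ {2}
  [7 total]
Pass 3 (1 new):
  {1}  = Ω∖{2,3}
  [8 total]
Pass 4 adds nothing — fixpoint reached.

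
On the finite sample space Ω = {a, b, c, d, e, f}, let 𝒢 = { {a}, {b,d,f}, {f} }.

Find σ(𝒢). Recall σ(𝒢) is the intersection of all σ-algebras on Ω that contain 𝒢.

σ(𝒢) = { {}, {a}, {f}, {a,f}, {b,d}, {c,e}, {a,b,d}, {a,c,e}, {b,d,f}, {c,e,f}, {a,b,d,f}, {a,c,e,f}, {b,c,d,e}, {a,b,c,d,e}, {b,c,d,e,f}, Ω }

Trace:
Initial family (5 sets): { {}, {a}, {f}, {b,d,f}, Ω }.
Round 1 (5 new):
  {a,f}  = {a} ∪ {f}
  {a,c,e}  = Ω∖{b,d,f}
  {a,b,d,f}  = {b,d,f} ∪ {a}
  {a,b,c,d,e}  = Ω∖{f}
  {b,c,d,e,f}  = Ω∖{a}
  (now 10)
Round 2 (3 new):
  {c,e}  = Ω∖{a,b,d,f}
  {a,c,e,f}  = {a,f} ∪ {a,c,e}
  {b,c,d,e}  = Ω∖{a,f}
  (now 13)
Round 3 (2 new):
  {b,d}  = Ω∖{a,c,e,f}
  {c,e,f}  = {c,e} ∪ {f}
  (now 15)
Round 4 (1 new):
  {a,b,d}  = Ω∖{c,e,f}
  (now 16)
Round 5: stable.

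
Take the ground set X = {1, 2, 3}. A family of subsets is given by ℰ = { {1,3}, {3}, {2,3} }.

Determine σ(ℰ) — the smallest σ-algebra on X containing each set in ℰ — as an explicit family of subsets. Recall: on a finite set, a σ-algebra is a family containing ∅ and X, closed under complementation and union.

Initial family (5 sets): { {}, {3}, {1,3}, {2,3}, X }.
Step 1: +3 →
  {1}  = {2,3}ᶜ
  {2}  = {1,3}ᶜ
  {1,2}  = {3}ᶜ
Step 2: stable.

σ(ℰ) = { {}, {1}, {2}, {3}, {1,2}, {1,3}, {2,3}, X }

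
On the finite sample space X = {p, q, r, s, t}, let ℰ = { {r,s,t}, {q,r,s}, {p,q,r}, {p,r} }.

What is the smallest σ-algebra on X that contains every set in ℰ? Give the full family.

Take S₀ = ℰ ∪ {∅, X} = { {}, {p,r}, {p,q,r}, {q,r,s}, {r,s,t}, X }.
Round 1. New:
  {p,q}  = complement {r,s,t}
  {p,t}  = complement {q,r,s}
  {s,t}  = complement {p,q,r}
  {q,s,t}  = complement {p,r}
  {p,q,r,s}  = {p,q,r} ∪ {q,r,s}
  {p,r,s,t}  = {r,s,t} ∪ {p,r}
  {q,r,s,t}  = {r,s,t} ∪ {q,r,s}
  (now 13)
Round 2 (8 new):
  {p}  = complement {q,r,s,t}
  {q}  = complement {p,r,s,t}
  {t}  = complement {p,q,r,s}
  {p,q,t}  = {p,q} ∪ {p,t}
  {p,r,t}  = {p,r} ∪ {p,t}
  {p,s,t}  = {s,t} ∪ {p,t}
  {p,q,r,t}  = {p,q,r} ∪ {p,t}
  {p,q,s,t}  = {p,q} ∪ {s,t}
  (now 21)
Round 3 adds 6:
  {r}  = complement {p,q,s,t}
  {s}  = complement {p,q,r,t}
  {q,r}  = complement {p,s,t}
  {q,s}  = complement {p,r,t}
  {q,t}  = {q} ∪ {t}
  {r,s}  = complement {p,q,t}
  (now 27)
Round 4: 5 new —
  {p,s}  = {s} ∪ {p}
  {r,t}  = {t} ∪ {r}
  {p,q,s}  = {p,q} ∪ {s}
  {p,r,s}  = complement {q,t}
  {q,r,t}  = {q,t} ∪ {r}
  (now 32)
Round 5: already closed under ᶜ and ∪.

Therefore σ(ℰ) = { {}, {p}, {q}, {r}, {s}, {t}, {p,q}, {p,r}, {p,s}, {p,t}, {q,r}, {q,s}, {q,t}, {r,s}, {r,t}, {s,t}, {p,q,r}, {p,q,s}, {p,q,t}, {p,r,s}, {p,r,t}, {p,s,t}, {q,r,s}, {q,r,t}, {q,s,t}, {r,s,t}, {p,q,r,s}, {p,q,r,t}, {p,q,s,t}, {p,r,s,t}, {q,r,s,t}, X } (|σ(ℰ)| = 32).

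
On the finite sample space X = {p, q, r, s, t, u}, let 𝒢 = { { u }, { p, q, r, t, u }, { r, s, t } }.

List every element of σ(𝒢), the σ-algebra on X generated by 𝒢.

σ(𝒢) (16 sets): { {}, { s }, { u }, { p, q }, { r, t }, { s, u }, { p, q, s }, { p, q, u }, { r, s, t }, { r, t, u }, { p, q, r, t }, { p, q, s, u }, { r, s, t, u }, { p, q, r, s, t }, { p, q, r, t, u }, X }

Check:
Start: 𝒢 ∪ {∅, X} = { {}, { u }, { r, s, t }, { p, q, r, t, u }, X }.
Iteration 1: +4 →
  { s }  = X∖{ p, q, r, t, u }
  { p, q, u }  = X∖{ r, s, t }
  { r, s, t, u }  = { r, s, t } ∪ { u }
  { p, q, r, s, t }  = X∖{ u }
Iteration 2 (3 new):
  { p, q }  = X∖{ r, s, t, u }
  { s, u }  = { u } ∪ { s }
  { p, q, s, u }  = { s } ∪ { p, q, u }
Iteration 3: 3 new —
  { r, t }  = X∖{ p, q, s, u }
  { p, q, s }  = { p, q } ∪ { s }
  { p, q, r, t }  = X∖{ s, u }
Iteration 4 (1 new):
  { r, t, u }  = X∖{ p, q, s }
Iteration 5: stable.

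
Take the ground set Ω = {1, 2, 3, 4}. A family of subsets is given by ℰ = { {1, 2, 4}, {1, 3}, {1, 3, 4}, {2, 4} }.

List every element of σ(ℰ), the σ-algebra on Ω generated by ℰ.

Answer: σ(ℰ) = { {}, {1}, {2}, {3}, {4}, {1, 2}, {1, 3}, {1, 4}, {2, 3}, {2, 4}, {3, 4}, {1, 2, 3}, {1, 2, 4}, {1, 3, 4}, {2, 3, 4}, Ω }

Working:
Initial family (6 sets): { {}, {1, 3}, {2, 4}, {1, 2, 4}, {1, 3, 4}, Ω }.
Iteration 1 adds 2:
  {2}  = complement {1, 3, 4}
  {3}  = complement {1, 2, 4}
  (now 8)
Iteration 2 (3 new):
  {2, 3}  = {3} ∪ {2}
  {1, 2, 3}  = {2} ∪ {1, 3}
  {2, 3, 4}  = {3} ∪ {2, 4}
  (now 11)
Iteration 3: +3 →
  {1}  = complement {2, 3, 4}
  {4}  = complement {1, 2, 3}
  {1, 4}  = complement {2, 3}
  (now 14)
Iteration 4. New:
  {1, 2}  = {2} ∪ {1}
  {3, 4}  = {3} ∪ {4}
  (now 16)
Iteration 5: no new sets; the family is a σ-algebra.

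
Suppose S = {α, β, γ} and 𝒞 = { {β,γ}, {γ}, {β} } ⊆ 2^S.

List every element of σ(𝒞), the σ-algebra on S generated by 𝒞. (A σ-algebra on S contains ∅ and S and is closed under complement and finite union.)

Begin from { ∅, {β}, {γ}, {β,γ}, S } (that is, 𝒞 plus ∅ and S).
Step 1 (3 new):
  {α}  = complement {β,γ}
  {α,β}  = complement {γ}
  {α,γ}  = complement {β}
  — 8 sets.
Step 2: already closed under ᶜ and ∪.

σ(𝒞) = { ∅, {α}, {β}, {γ}, {α,β}, {α,γ}, {β,γ}, S }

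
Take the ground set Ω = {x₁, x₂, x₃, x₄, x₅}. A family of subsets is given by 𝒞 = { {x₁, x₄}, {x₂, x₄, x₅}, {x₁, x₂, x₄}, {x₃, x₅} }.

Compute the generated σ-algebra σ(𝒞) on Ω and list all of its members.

σ(𝒞) (32 sets): { ∅, {x₁}, {x₂}, {x₃}, {x₄}, {x₅}, {x₁, x₂}, {x₁, x₃}, {x₁, x₄}, {x₁, x₅}, {x₂, x₃}, {x₂, x₄}, {x₂, x₅}, {x₃, x₄}, {x₃, x₅}, {x₄, x₅}, {x₁, x₂, x₃}, {x₁, x₂, x₄}, {x₁, x₂, x₅}, {x₁, x₃, x₄}, {x₁, x₃, x₅}, {x₁, x₄, x₅}, {x₂, x₃, x₄}, {x₂, x₃, x₅}, {x₂, x₄, x₅}, {x₃, x₄, x₅}, {x₁, x₂, x₃, x₄}, {x₁, x₂, x₃, x₅}, {x₁, x₂, x₄, x₅}, {x₁, x₃, x₄, x₅}, {x₂, x₃, x₄, x₅}, Ω }

Working:
Initial family (6 sets): { ∅, {x₁, x₄}, {x₃, x₅}, {x₁, x₂, x₄}, {x₂, x₄, x₅}, Ω }.
Iteration 1. New:
  {x₁, x₃}  = Ω∖{x₂, x₄, x₅}
  {x₂, x₃, x₅}  = Ω∖{x₁, x₄}
  {x₁, x₂, x₄, x₅}  = {x₁, x₄} ∪ {x₂, x₄, x₅}
  {x₁, x₃, x₄, x₅}  = {x₁, x₄} ∪ {x₃, x₅}
  {x₂, x₃, x₄, x₅}  = {x₃, x₅} ∪ {x₂, x₄, x₅}
  (now 11)
Iteration 2: +7 →
  {x₁}  = Ω∖{x₂, x₃, x₄, x₅}
  {x₂}  = Ω∖{x₁, x₃, x₄, x₅}
  {x₃}  = Ω∖{x₁, x₂, x₄, x₅}
  {x₁, x₃, x₄}  = {x₁, x₄} ∪ {x₁, x₃}
  {x₁, x₃, x₅}  = {x₁, x₃} ∪ {x₃, x₅}
  {x₁, x₂, x₃, x₄}  = {x₁, x₂, x₄} ∪ {x₁, x₃}
  {x₁, x₂, x₃, x₅}  = {x₂, x₃, x₅} ∪ {x₁, x₃}
  (now 18)
Iteration 3: +7 →
  {x₄}  = Ω∖{x₁, x₂, x₃, x₅}
  {x₅}  = Ω∖{x₁, x₂, x₃, x₄}
  {x₁, x₂}  = {x₂} ∪ {x₁}
  {x₂, x₃}  = {x₃} ∪ {x₂}
  {x₂, x₄}  = Ω∖{x₁, x₃, x₅}
  {x₂, x₅}  = Ω∖{x₁, x₃, x₄}
  {x₁, x₂, x₃}  = {x₁, x₃} ∪ {x₂}
  (now 25)
Iteration 4 adds 7:
  {x₁, x₅}  = {x₅} ∪ {x₁}
  {x₃, x₄}  = {x₃} ∪ {x₄}
  {x₄, x₅}  = Ω∖{x₁, x₂, x₃}
  {x₁, x₂, x₅}  = {x₂, x₅} ∪ {x₁, x₂}
  {x₁, x₄, x₅}  = Ω∖{x₂, x₃}
  {x₂, x₃, x₄}  = {x₃} ∪ {x₂, x₄}
  {x₃, x₄, x₅}  = Ω∖{x₁, x₂}
  (now 32)
Iteration 5: closed — nothing new.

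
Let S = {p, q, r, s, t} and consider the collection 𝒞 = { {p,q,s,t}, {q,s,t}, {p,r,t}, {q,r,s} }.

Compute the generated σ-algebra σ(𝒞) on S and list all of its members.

σ(𝒞) (16 sets): { ∅, {p}, {r}, {t}, {p,r}, {p,t}, {q,s}, {r,t}, {p,q,s}, {p,r,t}, {q,r,s}, {q,s,t}, {p,q,r,s}, {p,q,s,t}, {q,r,s,t}, S }

Working:
Begin from { ∅, {p,r,t}, {q,r,s}, {q,s,t}, {p,q,s,t}, S } (that is, 𝒞 plus ∅ and S).
Pass 1 (5 new):
  {r}  = complement {p,q,s,t}
  {p,r}  = complement {q,s,t}
  {p,t}  = complement {q,r,s}
  {q,s}  = complement {p,r,t}
  {q,r,s,t}  = {q,r,s} ∪ {q,s,t}
  [11 total]
Pass 2: 2 new —
  {p}  = complement {q,r,s,t}
  {p,q,r,s}  = {q,r,s} ∪ {p,r}
  [13 total]
Pass 3 adds 2:
  {t}  = complement {p,q,r,s}
  {p,q,s}  = {q,s} ∪ {p}
  [15 total]
Pass 4: +1 →
  {r,t}  = complement {p,q,s}
  [16 total]
Pass 5: already closed under ᶜ and ∪.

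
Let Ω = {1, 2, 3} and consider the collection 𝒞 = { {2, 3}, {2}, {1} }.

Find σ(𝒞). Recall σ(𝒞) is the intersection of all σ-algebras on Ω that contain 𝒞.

Start: 𝒞 ∪ {∅, Ω} = { {}, {1}, {2}, {2, 3}, Ω }.
Round 1 (2 new):
  {1, 2}  = {2} ∪ {1}
  {1, 3}  = ᶜ of {2}
  (now 7)
Round 2 adds 1:
  {3}  = ᶜ of {1, 2}
  (now 8)
Round 3: already closed under ᶜ and ∪.

|σ(𝒞)| = 8.  σ(𝒞) = { {}, {1}, {2}, {3}, {1, 2}, {1, 3}, {2, 3}, Ω }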